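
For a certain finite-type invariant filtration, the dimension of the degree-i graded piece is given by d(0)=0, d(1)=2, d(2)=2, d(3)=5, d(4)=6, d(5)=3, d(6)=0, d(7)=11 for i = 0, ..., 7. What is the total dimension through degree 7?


Total dimension = d(0) + d(1) + ... + d(7)
= 0 + 2 + 2 + 5 + 6 + 3 + 0 + 11
= 29

29


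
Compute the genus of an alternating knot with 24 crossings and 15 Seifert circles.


For alternating knots, g = (c - s + 1)/2.
= (24 - 15 + 1)/2
= 10/2 = 5

5


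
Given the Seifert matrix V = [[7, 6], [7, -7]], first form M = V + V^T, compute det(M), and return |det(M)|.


Step 1: Form V + V^T where V = [[7, 6], [7, -7]]
  V^T = [[7, 7], [6, -7]]
  V + V^T = [[14, 13], [13, -14]]
Step 2: det(V + V^T) = 14*(-14) - 13*13
  = -196 - 169 = -365
Step 3: Knot determinant = |det(V + V^T)| = |-365| = 365

365


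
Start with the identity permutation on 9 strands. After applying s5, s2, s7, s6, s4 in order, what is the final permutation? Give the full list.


Starting with identity [1, 2, 3, 4, 5, 6, 7, 8, 9].
Apply generators in sequence:
  After s5: [1, 2, 3, 4, 6, 5, 7, 8, 9]
  After s2: [1, 3, 2, 4, 6, 5, 7, 8, 9]
  After s7: [1, 3, 2, 4, 6, 5, 8, 7, 9]
  After s6: [1, 3, 2, 4, 6, 8, 5, 7, 9]
  After s4: [1, 3, 2, 6, 4, 8, 5, 7, 9]
Final permutation: [1, 3, 2, 6, 4, 8, 5, 7, 9]

[1, 3, 2, 6, 4, 8, 5, 7, 9]


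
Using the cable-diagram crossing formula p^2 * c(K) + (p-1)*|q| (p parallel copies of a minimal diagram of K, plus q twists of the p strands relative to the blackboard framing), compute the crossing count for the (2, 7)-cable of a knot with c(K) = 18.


Step 1: Each of the c(K) crossings of the companion diagram becomes p*p = p^2 crossings among the p parallel strands, and each of the |q| twists s_1 s_2 ... s_(p-1) adds (p-1) crossings.
  Crossings = p^2 * c(K) + (p-1)*|q|
Step 2: = 2^2 * 18 + (2-1)*7
Step 3: = 4*18 + 1*7
Step 4: = 72 + 7 = 79

79


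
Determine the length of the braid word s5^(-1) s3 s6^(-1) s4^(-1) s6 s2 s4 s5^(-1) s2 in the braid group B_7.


The word length counts the number of generators (including inverses).
Listing each generator: s5^(-1), s3, s6^(-1), s4^(-1), s6, s2, s4, s5^(-1), s2
There are 9 generators in this braid word.

9


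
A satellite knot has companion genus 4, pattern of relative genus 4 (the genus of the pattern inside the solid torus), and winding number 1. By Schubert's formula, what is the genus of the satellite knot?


Schubert: g(satellite) = g_rel(pattern) + |winding| * g(companion),
where g_rel(pattern) is the genus of the pattern relative to the solid torus.
= 4 + 1 * 4
= 4 + 4 = 8

8


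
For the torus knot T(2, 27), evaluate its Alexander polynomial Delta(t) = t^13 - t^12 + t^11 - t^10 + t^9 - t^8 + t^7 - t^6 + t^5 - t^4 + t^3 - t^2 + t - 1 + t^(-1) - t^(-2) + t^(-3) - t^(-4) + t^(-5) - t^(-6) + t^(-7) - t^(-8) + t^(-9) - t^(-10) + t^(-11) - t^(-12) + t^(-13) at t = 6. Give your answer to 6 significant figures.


Substituting t = 6 into Delta(t) = t^13 - t^12 + t^11 - t^10 + t^9 - t^8 + t^7 - t^6 + t^5 - t^4 + t^3 - t^2 + t - 1 + t^(-1) - t^(-2) + t^(-3) - t^(-4) + t^(-5) - t^(-6) + t^(-7) - t^(-8) + t^(-9) - t^(-10) + t^(-11) - t^(-12) + t^(-13):
Term values: (13060694016) + (-2176782336) + (362797056) + (-60466176) + (10077696) + (-1679616) + (279936) + (-46656) + (7776) + (-1296) + (216) + (-36) + (6) + (-1) + (0.166667) + (-0.0277778) + (0.00462963) + (-0.000771605) + (0.000128601) + (-2.14335e-05) + (3.57225e-06) + (-5.95374e-07) + (9.9229e-08) + (-1.65382e-08) + (2.75636e-09) + (-4.59394e-10) + (7.65656e-11)
Sum = 1.119488059e+10
Rounded to 6 significant figures: 1.11949e+10

1.11949e+10


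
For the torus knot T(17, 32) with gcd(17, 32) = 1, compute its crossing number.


For a torus knot T(p, q) with gcd(p,q)=1,
the crossing number is min(p*(q-1), q*(p-1)).
p*(q-1) = 17*31 = 527
q*(p-1) = 32*16 = 512
min(527, 512) = 512

512


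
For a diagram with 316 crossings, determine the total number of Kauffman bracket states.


Each crossing contributes 2 choices (A-smoothing or B-smoothing).
Total states = 2^316 = 133499189745056880149688856635597007162669032647290798121690100488888732861290034376435130433536

133499189745056880149688856635597007162669032647290798121690100488888732861290034376435130433536


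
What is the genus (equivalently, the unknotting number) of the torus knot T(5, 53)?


For a torus knot T(p,q), both the unknotting number and genus equal (p-1)(q-1)/2.
= (5-1)(53-1)/2
= 4*52/2
= 208/2 = 104

104


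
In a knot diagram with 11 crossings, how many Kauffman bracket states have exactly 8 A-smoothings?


We choose which 8 of 11 crossings get A-smoothings.
C(11, 8) = 11! / (8! * 3!)
= 165

165


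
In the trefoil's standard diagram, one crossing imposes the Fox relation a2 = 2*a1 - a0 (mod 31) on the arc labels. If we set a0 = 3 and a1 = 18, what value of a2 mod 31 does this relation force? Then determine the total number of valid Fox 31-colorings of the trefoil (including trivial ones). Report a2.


Step 1: Apply the given crossing relation 2*a1 - a0 - a2 = 0 (mod 31).
  a2 = 2*a1 - a0 mod 31
  a2 = 2*18 - 3 mod 31
  a2 = 36 - 3 mod 31
  a2 = 33 mod 31 = 2
Step 2: The trefoil has determinant 3.
  Number of Fox p-colorings (p prime) is p^2 if p = 3, else p.
  Since 31 does not divide 3, only trivial (constant) colorings exist.
  (So the trial a0 = 3, a1 = 18 with a0 != a1 does NOT extend to a valid coloring of the whole trefoil: the other two crossing relations require 3*(a1 - a0) = 0 (mod 31), which fails.)
  Total colorings = 31
Step 3: a2 = 2, total Fox 31-colorings = 31

2


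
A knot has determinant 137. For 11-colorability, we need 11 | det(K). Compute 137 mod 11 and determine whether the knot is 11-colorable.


Step 1: A knot is p-colorable if and only if p divides its determinant.
Step 2: Compute 137 mod 11.
137 = 12 * 11 + 5
Step 3: 137 mod 11 = 5
Step 4: The knot is 11-colorable: no

5


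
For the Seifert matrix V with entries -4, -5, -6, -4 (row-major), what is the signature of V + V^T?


Step 1: V + V^T = [[-8, -11], [-11, -8]]
Step 2: trace = -16, det = -57
Step 3: Discriminant = (-16)^2 - 4*(-57) = 484
Step 4: Eigenvalues: 3, -19
Step 5: Signature = (# positive eigenvalues) - (# negative eigenvalues) = 0

0


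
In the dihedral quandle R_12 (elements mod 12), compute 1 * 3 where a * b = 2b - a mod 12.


1 * 3 = 2*3 - 1 mod 12
= 6 - 1 mod 12
= 5 mod 12 = 5

5


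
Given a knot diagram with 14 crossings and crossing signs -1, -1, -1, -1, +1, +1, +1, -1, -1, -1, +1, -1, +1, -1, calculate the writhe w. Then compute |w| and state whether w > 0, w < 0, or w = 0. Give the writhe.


Step 1: Count positive crossings (+1).
Positive crossings: 5
Step 2: Count negative crossings (-1).
Negative crossings: 9
Step 3: Writhe = (positive) - (negative)
w = 5 - 9 = -4
Step 4: |w| = 4, and w is negative

-4


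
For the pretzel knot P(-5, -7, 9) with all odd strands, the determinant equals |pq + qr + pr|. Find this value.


Step 1: Compute pq + qr + pr.
pq = (-5)*(-7) = 35
qr = (-7)*9 = -63
pr = (-5)*9 = -45
pq + qr + pr = 35 + (-63) + (-45) = -73
Step 2: Take absolute value.
det(P(-5,-7,9)) = |-73| = 73

73


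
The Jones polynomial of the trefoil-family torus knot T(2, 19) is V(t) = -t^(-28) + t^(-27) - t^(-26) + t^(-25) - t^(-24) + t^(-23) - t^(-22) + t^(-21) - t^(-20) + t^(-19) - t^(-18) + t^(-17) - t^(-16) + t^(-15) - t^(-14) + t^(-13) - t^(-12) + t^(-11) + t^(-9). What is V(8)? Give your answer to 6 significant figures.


Substituting t = 8 into V(t) = -t^(-28) + t^(-27) - t^(-26) + t^(-25) - t^(-24) + t^(-23) - t^(-22) + t^(-21) - t^(-20) + t^(-19) - t^(-18) + t^(-17) - t^(-16) + t^(-15) - t^(-14) + t^(-13) - t^(-12) + t^(-11) + t^(-9):
  (-)t^(-28) = -5.16988e-26
  (+)t^(-27) = 4.1359e-25
  (-)t^(-26) = -3.30872e-24
  (+)t^(-25) = 2.64698e-23
  (-)t^(-24) = -2.11758e-22
  (+)t^(-23) = 1.69407e-21
  (-)t^(-22) = -1.35525e-20
  (+)t^(-21) = 1.0842e-19
  (-)t^(-20) = -8.67362e-19
  (+)t^(-19) = 6.93889e-18
  (-)t^(-18) = -5.55112e-17
  (+)t^(-17) = 4.44089e-16
  (-)t^(-16) = -3.55271e-15
  (+)t^(-15) = 2.84217e-14
  (-)t^(-14) = -2.27374e-13
  (+)t^(-13) = 1.81899e-12
  (-)t^(-12) = -1.45519e-11
  (+)t^(-11) = 1.16415e-10
  (+)t^(-9) = 7.45058e-09
Sum = (-5.16988e-26) + (4.1359e-25) + (-3.30872e-24) + (2.64698e-23) + (-2.11758e-22) + (1.69407e-21) + (-1.35525e-20) + (1.0842e-19) + (-8.67362e-19) + (6.93889e-18) + (-5.55112e-17) + (4.44089e-16) + (-3.55271e-15) + (2.84217e-14) + (-2.27374e-13) + (1.81899e-12) + (-1.45519e-11) + (1.16415e-10) + (7.45058e-09)
= 7.554060883e-09
Rounded to 6 significant figures: 7.55406e-09

7.55406e-09


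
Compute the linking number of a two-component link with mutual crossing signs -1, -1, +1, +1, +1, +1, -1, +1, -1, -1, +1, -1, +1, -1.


Step 1: Count positive crossings: 7
Step 2: Count negative crossings: 7
Step 3: Sum of signs = 7 - 7 = 0
Step 4: Linking number = sum/2 = 0/2 = 0

0


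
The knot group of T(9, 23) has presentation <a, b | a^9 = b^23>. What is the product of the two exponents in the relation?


The relation is a^9 = b^23.
Product of exponents = 9 * 23
= 207

207


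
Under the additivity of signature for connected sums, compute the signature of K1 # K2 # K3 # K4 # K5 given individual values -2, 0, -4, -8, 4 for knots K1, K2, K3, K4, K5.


The signature is additive under connected sum.
signature(K1 # K2 # K3 # K4 # K5) = (-2) + (0) + (-4) + (-8) + (4)
= -10

-10


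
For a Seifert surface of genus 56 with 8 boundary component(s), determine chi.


chi = 2 - 2g - b
= 2 - 2*56 - 8
= 2 - 112 - 8 = -118

-118


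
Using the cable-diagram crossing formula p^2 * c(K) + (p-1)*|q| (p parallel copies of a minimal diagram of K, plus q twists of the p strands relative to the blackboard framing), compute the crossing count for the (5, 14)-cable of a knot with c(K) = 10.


Step 1: Each of the c(K) crossings of the companion diagram becomes p*p = p^2 crossings among the p parallel strands, and each of the |q| twists s_1 s_2 ... s_(p-1) adds (p-1) crossings.
  Crossings = p^2 * c(K) + (p-1)*|q|
Step 2: = 5^2 * 10 + (5-1)*14
Step 3: = 25*10 + 4*14
Step 4: = 250 + 56 = 306

306


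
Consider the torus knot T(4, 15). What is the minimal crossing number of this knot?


For a torus knot T(p, q) with gcd(p,q)=1,
the crossing number is min(p*(q-1), q*(p-1)).
p*(q-1) = 4*14 = 56
q*(p-1) = 15*3 = 45
min(56, 45) = 45

45


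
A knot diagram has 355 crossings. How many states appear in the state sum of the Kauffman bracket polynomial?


Each crossing contributes 2 choices (A-smoothing or B-smoothing).
Total states = 2^355 = 73391955711682288371546268649666782105490079653384995959602842860381532034831513858240593699524021969747968

73391955711682288371546268649666782105490079653384995959602842860381532034831513858240593699524021969747968


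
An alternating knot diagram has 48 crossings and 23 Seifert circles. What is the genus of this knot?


For alternating knots, g = (c - s + 1)/2.
= (48 - 23 + 1)/2
= 26/2 = 13

13


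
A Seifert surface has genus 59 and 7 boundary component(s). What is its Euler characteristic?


chi = 2 - 2g - b
= 2 - 2*59 - 7
= 2 - 118 - 7 = -123

-123


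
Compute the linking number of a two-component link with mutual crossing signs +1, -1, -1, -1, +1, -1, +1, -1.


Step 1: Count positive crossings: 3
Step 2: Count negative crossings: 5
Step 3: Sum of signs = 3 - 5 = -2
Step 4: Linking number = sum/2 = -2/2 = -1

-1


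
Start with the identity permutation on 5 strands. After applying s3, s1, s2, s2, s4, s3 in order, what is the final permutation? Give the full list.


Starting with identity [1, 2, 3, 4, 5].
Apply generators in sequence:
  After s3: [1, 2, 4, 3, 5]
  After s1: [2, 1, 4, 3, 5]
  After s2: [2, 4, 1, 3, 5]
  After s2: [2, 1, 4, 3, 5]
  After s4: [2, 1, 4, 5, 3]
  After s3: [2, 1, 5, 4, 3]
Final permutation: [2, 1, 5, 4, 3]

[2, 1, 5, 4, 3]


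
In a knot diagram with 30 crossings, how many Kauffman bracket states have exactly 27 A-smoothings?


We choose which 27 of 30 crossings get A-smoothings.
C(30, 27) = 30! / (27! * 3!)
= 4060

4060


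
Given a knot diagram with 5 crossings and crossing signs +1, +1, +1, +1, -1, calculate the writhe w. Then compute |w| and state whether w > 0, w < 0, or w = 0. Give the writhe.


Step 1: Count positive crossings (+1).
Positive crossings: 4
Step 2: Count negative crossings (-1).
Negative crossings: 1
Step 3: Writhe = (positive) - (negative)
w = 4 - 1 = 3
Step 4: |w| = 3, and w is positive

3


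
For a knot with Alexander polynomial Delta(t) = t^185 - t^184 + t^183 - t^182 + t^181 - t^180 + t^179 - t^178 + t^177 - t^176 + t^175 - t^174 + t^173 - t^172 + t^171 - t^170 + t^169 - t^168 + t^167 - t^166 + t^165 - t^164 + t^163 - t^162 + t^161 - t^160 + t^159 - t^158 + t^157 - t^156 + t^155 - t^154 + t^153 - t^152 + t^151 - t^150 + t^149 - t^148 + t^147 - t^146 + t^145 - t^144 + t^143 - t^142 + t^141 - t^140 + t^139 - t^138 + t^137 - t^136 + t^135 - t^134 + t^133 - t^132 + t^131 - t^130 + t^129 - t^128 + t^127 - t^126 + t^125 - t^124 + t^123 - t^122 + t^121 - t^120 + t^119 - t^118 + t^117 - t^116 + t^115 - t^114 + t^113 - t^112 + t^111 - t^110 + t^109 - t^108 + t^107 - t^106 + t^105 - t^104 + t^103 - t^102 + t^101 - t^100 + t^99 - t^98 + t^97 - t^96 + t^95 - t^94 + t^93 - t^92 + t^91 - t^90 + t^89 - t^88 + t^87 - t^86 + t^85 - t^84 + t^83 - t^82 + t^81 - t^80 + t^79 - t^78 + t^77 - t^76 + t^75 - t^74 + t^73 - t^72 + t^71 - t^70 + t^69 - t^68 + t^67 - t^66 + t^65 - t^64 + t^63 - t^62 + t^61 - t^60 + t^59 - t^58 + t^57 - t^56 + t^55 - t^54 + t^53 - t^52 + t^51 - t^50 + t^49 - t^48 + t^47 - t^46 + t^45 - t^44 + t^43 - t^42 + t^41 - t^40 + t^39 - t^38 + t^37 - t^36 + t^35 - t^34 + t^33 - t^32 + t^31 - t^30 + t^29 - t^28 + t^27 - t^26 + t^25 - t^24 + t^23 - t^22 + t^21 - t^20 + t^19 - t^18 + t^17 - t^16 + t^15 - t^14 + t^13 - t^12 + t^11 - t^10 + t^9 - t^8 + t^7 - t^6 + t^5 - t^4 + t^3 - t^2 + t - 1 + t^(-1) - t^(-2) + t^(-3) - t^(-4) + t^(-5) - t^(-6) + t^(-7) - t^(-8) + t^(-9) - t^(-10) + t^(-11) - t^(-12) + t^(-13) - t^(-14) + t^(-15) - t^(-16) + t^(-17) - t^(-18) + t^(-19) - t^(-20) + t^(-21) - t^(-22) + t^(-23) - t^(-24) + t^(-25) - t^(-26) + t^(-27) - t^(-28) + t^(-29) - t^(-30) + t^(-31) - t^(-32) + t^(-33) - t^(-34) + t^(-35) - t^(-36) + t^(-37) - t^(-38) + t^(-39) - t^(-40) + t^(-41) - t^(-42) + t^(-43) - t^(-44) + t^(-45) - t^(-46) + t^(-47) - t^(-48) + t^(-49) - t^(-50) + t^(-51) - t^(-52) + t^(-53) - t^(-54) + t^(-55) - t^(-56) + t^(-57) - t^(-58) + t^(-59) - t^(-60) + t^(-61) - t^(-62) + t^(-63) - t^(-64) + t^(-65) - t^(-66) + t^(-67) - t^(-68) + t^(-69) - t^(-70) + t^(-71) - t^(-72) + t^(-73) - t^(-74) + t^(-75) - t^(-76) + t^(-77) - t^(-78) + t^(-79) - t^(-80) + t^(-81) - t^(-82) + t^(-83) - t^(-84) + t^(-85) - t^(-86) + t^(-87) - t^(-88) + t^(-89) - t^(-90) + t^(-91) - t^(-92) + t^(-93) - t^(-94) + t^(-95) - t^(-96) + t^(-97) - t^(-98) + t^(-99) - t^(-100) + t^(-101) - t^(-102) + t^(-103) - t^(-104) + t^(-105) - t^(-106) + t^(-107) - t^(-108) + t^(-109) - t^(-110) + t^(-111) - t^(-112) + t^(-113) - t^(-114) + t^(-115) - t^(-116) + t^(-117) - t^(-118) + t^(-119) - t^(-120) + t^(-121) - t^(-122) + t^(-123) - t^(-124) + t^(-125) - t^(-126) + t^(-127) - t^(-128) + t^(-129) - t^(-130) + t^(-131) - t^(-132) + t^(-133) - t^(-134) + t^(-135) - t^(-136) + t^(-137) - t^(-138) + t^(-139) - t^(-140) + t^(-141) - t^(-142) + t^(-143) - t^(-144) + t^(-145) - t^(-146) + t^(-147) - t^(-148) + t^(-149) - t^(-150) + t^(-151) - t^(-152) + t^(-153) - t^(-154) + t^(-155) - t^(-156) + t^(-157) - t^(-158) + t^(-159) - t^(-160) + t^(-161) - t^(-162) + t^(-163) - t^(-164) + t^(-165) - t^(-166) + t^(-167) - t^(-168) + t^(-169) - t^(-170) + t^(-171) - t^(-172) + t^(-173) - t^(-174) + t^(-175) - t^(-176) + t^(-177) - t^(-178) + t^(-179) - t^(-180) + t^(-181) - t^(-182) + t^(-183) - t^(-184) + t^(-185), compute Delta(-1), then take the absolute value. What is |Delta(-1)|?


Step 1: The polynomial has 371 terms with alternating signs, exponents from 185 down to -185.
Step 2: Substitute t = -1. The i-th term has coefficient (-1)^i and exponent (m-i),
  so its value is (-1)^i * (-1)^(m-i) = (-1)^m = -1 for every i.
Step 3: All 371 terms equal -1, so Delta(-1) = 371 * (-1) = -371
Step 4: |Delta(-1)| = 371

371


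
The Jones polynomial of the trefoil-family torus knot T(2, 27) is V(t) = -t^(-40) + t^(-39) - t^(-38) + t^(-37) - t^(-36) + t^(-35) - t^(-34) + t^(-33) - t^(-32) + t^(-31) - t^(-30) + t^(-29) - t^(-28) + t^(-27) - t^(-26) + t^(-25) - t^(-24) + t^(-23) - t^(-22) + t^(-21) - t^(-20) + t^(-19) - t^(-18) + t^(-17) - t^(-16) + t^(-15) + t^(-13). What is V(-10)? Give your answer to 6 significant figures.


Substituting t = -10 into V(t) = -t^(-40) + t^(-39) - t^(-38) + t^(-37) - t^(-36) + t^(-35) - t^(-34) + t^(-33) - t^(-32) + t^(-31) - t^(-30) + t^(-29) - t^(-28) + t^(-27) - t^(-26) + t^(-25) - t^(-24) + t^(-23) - t^(-22) + t^(-21) - t^(-20) + t^(-19) - t^(-18) + t^(-17) - t^(-16) + t^(-15) + t^(-13):
  (-)t^(-40) = -1e-40
  (+)t^(-39) = -1e-39
  (-)t^(-38) = -1e-38
  (+)t^(-37) = -1e-37
  (-)t^(-36) = -1e-36
  (+)t^(-35) = -1e-35
  (-)t^(-34) = -1e-34
  (+)t^(-33) = -1e-33
  (-)t^(-32) = -1e-32
  (+)t^(-31) = -1e-31
  (-)t^(-30) = -1e-30
  (+)t^(-29) = -1e-29
  (-)t^(-28) = -1e-28
  (+)t^(-27) = -1e-27
  (-)t^(-26) = -1e-26
  (+)t^(-25) = -1e-25
  (-)t^(-24) = -1e-24
  (+)t^(-23) = -1e-23
  (-)t^(-22) = -1e-22
  (+)t^(-21) = -1e-21
  (-)t^(-20) = -1e-20
  (+)t^(-19) = -1e-19
  (-)t^(-18) = -1e-18
  (+)t^(-17) = -1e-17
  (-)t^(-16) = -1e-16
  (+)t^(-15) = -1e-15
  (+)t^(-13) = -1e-13
Sum = (-1e-40) + (-1e-39) + (-1e-38) + (-1e-37) + (-1e-36) + (-1e-35) + (-1e-34) + (-1e-33) + (-1e-32) + (-1e-31) + (-1e-30) + (-1e-29) + (-1e-28) + (-1e-27) + (-1e-26) + (-1e-25) + (-1e-24) + (-1e-23) + (-1e-22) + (-1e-21) + (-1e-20) + (-1e-19) + (-1e-18) + (-1e-17) + (-1e-16) + (-1e-15) + (-1e-13)
= -1.011111111e-13
Rounded to 6 significant figures: -1.01111e-13

-1.01111e-13


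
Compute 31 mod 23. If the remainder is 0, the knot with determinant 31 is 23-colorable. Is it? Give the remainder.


Step 1: A knot is p-colorable if and only if p divides its determinant.
Step 2: Compute 31 mod 23.
31 = 1 * 23 + 8
Step 3: 31 mod 23 = 8
Step 4: The knot is 23-colorable: no

8


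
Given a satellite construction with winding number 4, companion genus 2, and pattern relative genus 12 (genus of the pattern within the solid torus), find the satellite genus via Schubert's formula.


Schubert: g(satellite) = g_rel(pattern) + |winding| * g(companion),
where g_rel(pattern) is the genus of the pattern relative to the solid torus.
= 12 + 4 * 2
= 12 + 8 = 20

20


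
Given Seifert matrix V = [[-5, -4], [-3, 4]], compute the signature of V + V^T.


Step 1: V + V^T = [[-10, -7], [-7, 8]]
Step 2: trace = -2, det = -129
Step 3: Discriminant = (-2)^2 - 4*(-129) = 520
Step 4: Eigenvalues: 10.4018, -12.4018
Step 5: Signature = (# positive eigenvalues) - (# negative eigenvalues) = 0

0


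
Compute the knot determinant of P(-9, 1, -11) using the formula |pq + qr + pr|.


Step 1: Compute pq + qr + pr.
pq = (-9)*1 = -9
qr = 1*(-11) = -11
pr = (-9)*(-11) = 99
pq + qr + pr = -9 + (-11) + 99 = 79
Step 2: Take absolute value.
det(P(-9,1,-11)) = |79| = 79

79


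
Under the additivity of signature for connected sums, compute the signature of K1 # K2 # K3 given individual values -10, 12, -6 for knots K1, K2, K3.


The signature is additive under connected sum.
signature(K1 # K2 # K3) = (-10) + (12) + (-6)
= -4

-4


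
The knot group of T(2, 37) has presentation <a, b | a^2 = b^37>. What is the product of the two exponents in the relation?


The relation is a^2 = b^37.
Product of exponents = 2 * 37
= 74

74


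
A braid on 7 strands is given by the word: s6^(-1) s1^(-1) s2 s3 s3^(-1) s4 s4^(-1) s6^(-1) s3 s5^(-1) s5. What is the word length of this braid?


The word length counts the number of generators (including inverses).
Listing each generator: s6^(-1), s1^(-1), s2, s3, s3^(-1), s4, s4^(-1), s6^(-1), s3, s5^(-1), s5
There are 11 generators in this braid word.

11


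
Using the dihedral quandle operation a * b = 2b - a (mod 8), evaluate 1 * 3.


1 * 3 = 2*3 - 1 mod 8
= 6 - 1 mod 8
= 5 mod 8 = 5

5


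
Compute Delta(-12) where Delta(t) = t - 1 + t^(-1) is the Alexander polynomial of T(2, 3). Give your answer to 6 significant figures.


Substituting t = -12 into Delta(t) = t - 1 + t^(-1):
Term values: (-12) + (-1) + (-0.0833333)
Sum = -13.08333333
Rounded to 6 significant figures: -13.0833

-13.0833


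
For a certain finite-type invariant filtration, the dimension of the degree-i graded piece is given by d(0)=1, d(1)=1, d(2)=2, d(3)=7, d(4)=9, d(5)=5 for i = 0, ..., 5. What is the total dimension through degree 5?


Total dimension = d(0) + d(1) + ... + d(5)
= 1 + 1 + 2 + 7 + 9 + 5
= 25

25


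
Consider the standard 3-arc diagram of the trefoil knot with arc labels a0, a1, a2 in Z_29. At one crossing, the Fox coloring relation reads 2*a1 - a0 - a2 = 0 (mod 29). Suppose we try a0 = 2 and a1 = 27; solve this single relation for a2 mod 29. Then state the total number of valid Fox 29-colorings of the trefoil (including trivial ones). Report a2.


Step 1: Apply the given crossing relation 2*a1 - a0 - a2 = 0 (mod 29).
  a2 = 2*a1 - a0 mod 29
  a2 = 2*27 - 2 mod 29
  a2 = 54 - 2 mod 29
  a2 = 52 mod 29 = 23
Step 2: The trefoil has determinant 3.
  Number of Fox p-colorings (p prime) is p^2 if p = 3, else p.
  Since 29 does not divide 3, only trivial (constant) colorings exist.
  (So the trial a0 = 2, a1 = 27 with a0 != a1 does NOT extend to a valid coloring of the whole trefoil: the other two crossing relations require 3*(a1 - a0) = 0 (mod 29), which fails.)
  Total colorings = 29
Step 3: a2 = 23, total Fox 29-colorings = 29

23


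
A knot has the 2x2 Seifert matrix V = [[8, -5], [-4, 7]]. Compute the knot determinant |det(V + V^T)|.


Step 1: Form V + V^T where V = [[8, -5], [-4, 7]]
  V^T = [[8, -4], [-5, 7]]
  V + V^T = [[16, -9], [-9, 14]]
Step 2: det(V + V^T) = 16*14 - (-9)*(-9)
  = 224 - 81 = 143
Step 3: Knot determinant = |det(V + V^T)| = |143| = 143

143


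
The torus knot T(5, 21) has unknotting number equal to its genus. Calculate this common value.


For a torus knot T(p,q), both the unknotting number and genus equal (p-1)(q-1)/2.
= (5-1)(21-1)/2
= 4*20/2
= 80/2 = 40

40


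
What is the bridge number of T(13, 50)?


The bridge number of T(p,q) is min(p,q).
min(13, 50) = 13

13


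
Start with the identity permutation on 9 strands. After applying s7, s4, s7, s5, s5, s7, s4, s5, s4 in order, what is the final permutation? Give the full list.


Starting with identity [1, 2, 3, 4, 5, 6, 7, 8, 9].
Apply generators in sequence:
  After s7: [1, 2, 3, 4, 5, 6, 8, 7, 9]
  After s4: [1, 2, 3, 5, 4, 6, 8, 7, 9]
  After s7: [1, 2, 3, 5, 4, 6, 7, 8, 9]
  After s5: [1, 2, 3, 5, 6, 4, 7, 8, 9]
  After s5: [1, 2, 3, 5, 4, 6, 7, 8, 9]
  After s7: [1, 2, 3, 5, 4, 6, 8, 7, 9]
  After s4: [1, 2, 3, 4, 5, 6, 8, 7, 9]
  After s5: [1, 2, 3, 4, 6, 5, 8, 7, 9]
  After s4: [1, 2, 3, 6, 4, 5, 8, 7, 9]
Final permutation: [1, 2, 3, 6, 4, 5, 8, 7, 9]

[1, 2, 3, 6, 4, 5, 8, 7, 9]


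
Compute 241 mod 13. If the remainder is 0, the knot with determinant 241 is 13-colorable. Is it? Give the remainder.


Step 1: A knot is p-colorable if and only if p divides its determinant.
Step 2: Compute 241 mod 13.
241 = 18 * 13 + 7
Step 3: 241 mod 13 = 7
Step 4: The knot is 13-colorable: no

7


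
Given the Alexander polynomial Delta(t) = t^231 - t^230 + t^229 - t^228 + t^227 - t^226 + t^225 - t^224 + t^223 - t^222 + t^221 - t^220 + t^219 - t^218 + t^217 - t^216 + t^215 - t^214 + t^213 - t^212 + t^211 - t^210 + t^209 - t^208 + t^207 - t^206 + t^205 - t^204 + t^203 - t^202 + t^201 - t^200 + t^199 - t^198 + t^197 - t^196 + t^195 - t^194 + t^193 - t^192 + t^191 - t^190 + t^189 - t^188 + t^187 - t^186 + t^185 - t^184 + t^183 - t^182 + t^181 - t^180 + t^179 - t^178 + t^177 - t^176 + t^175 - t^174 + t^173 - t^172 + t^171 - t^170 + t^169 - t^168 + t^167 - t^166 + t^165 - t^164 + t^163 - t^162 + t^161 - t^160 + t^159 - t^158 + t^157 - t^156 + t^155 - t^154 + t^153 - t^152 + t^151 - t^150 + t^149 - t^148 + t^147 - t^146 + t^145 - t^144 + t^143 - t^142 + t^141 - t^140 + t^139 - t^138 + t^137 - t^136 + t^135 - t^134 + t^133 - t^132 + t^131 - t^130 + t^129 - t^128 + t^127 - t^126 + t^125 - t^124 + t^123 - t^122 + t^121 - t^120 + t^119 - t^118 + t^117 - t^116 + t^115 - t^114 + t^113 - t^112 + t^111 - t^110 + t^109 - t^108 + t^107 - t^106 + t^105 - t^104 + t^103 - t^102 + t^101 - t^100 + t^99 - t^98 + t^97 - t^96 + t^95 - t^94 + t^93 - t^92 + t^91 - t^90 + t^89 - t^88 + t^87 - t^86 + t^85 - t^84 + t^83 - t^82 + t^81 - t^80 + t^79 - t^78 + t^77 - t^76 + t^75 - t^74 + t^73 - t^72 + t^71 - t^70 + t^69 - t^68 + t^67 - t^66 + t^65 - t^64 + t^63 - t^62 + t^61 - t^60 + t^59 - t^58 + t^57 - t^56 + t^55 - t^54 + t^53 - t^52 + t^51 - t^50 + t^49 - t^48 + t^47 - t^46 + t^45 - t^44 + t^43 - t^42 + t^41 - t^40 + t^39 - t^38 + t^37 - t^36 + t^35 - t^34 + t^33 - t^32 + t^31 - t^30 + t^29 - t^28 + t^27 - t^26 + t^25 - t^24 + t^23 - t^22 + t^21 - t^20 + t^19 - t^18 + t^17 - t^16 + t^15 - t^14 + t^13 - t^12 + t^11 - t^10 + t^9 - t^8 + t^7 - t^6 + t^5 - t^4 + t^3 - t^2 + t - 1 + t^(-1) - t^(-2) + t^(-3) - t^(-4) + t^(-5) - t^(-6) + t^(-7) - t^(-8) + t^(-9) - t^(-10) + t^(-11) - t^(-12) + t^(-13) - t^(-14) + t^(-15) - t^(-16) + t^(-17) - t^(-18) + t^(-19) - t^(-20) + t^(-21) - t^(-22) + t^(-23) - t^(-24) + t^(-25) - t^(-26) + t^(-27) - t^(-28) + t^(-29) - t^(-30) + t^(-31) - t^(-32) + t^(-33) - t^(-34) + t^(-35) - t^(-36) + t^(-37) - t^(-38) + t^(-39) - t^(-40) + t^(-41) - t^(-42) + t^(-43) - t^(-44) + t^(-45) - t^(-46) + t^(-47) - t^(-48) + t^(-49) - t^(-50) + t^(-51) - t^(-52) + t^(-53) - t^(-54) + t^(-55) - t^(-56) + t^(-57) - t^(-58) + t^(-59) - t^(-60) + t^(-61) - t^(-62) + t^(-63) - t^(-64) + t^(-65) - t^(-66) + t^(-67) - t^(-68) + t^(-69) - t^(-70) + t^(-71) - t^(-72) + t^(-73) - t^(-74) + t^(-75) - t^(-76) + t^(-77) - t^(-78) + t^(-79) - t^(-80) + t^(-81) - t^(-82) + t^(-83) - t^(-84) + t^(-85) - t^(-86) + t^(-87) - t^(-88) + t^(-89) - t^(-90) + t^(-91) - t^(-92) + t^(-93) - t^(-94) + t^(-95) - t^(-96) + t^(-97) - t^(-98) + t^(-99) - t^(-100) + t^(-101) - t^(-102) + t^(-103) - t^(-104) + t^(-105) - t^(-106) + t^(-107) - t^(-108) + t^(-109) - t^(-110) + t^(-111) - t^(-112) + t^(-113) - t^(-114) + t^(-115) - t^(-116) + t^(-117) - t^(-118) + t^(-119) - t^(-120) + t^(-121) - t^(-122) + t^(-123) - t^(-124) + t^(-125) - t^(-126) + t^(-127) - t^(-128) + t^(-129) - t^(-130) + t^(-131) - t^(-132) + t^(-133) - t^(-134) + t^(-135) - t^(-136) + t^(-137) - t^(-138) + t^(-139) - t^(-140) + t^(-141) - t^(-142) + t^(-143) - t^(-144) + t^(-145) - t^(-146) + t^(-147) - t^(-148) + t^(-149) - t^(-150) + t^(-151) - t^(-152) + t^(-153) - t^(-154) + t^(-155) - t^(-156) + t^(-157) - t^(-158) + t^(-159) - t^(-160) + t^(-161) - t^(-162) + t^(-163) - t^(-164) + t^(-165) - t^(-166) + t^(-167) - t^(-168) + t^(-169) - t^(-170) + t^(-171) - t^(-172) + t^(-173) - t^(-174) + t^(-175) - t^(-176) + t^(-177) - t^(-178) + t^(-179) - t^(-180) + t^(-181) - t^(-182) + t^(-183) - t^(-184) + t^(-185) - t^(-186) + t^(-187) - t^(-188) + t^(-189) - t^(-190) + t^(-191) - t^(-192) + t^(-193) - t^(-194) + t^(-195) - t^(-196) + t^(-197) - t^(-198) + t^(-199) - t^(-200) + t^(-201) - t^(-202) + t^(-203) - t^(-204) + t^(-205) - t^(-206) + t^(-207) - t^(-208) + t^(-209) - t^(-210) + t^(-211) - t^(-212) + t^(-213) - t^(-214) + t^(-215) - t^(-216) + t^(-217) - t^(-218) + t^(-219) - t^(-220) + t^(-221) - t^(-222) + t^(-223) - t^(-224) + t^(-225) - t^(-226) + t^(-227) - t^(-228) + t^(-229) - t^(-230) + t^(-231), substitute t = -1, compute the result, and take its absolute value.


Step 1: The polynomial has 463 terms with alternating signs, exponents from 231 down to -231.
Step 2: Substitute t = -1. The i-th term has coefficient (-1)^i and exponent (m-i),
  so its value is (-1)^i * (-1)^(m-i) = (-1)^m = -1 for every i.
Step 3: All 463 terms equal -1, so Delta(-1) = 463 * (-1) = -463
Step 4: |Delta(-1)| = 463

463


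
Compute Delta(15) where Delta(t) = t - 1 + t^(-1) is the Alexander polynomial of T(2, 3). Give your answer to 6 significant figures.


Substituting t = 15 into Delta(t) = t - 1 + t^(-1):
Term values: (15) + (-1) + (0.0666667)
Sum = 14.06666667
Rounded to 6 significant figures: 14.0667

14.0667


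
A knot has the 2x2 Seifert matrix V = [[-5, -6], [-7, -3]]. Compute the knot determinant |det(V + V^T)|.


Step 1: Form V + V^T where V = [[-5, -6], [-7, -3]]
  V^T = [[-5, -7], [-6, -3]]
  V + V^T = [[-10, -13], [-13, -6]]
Step 2: det(V + V^T) = (-10)*(-6) - (-13)*(-13)
  = 60 - 169 = -109
Step 3: Knot determinant = |det(V + V^T)| = |-109| = 109

109


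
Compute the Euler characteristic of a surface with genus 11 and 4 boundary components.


chi = 2 - 2g - b
= 2 - 2*11 - 4
= 2 - 22 - 4 = -24

-24


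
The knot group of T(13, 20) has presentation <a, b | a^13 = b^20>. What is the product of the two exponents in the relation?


The relation is a^13 = b^20.
Product of exponents = 13 * 20
= 260

260


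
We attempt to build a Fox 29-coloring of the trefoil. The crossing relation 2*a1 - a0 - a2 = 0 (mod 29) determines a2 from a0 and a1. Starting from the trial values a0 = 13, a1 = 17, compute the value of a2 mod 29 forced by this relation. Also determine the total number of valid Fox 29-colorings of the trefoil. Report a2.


Step 1: Apply the given crossing relation 2*a1 - a0 - a2 = 0 (mod 29).
  a2 = 2*a1 - a0 mod 29
  a2 = 2*17 - 13 mod 29
  a2 = 34 - 13 mod 29
  a2 = 21 mod 29 = 21
Step 2: The trefoil has determinant 3.
  Number of Fox p-colorings (p prime) is p^2 if p = 3, else p.
  Since 29 does not divide 3, only trivial (constant) colorings exist.
  (So the trial a0 = 13, a1 = 17 with a0 != a1 does NOT extend to a valid coloring of the whole trefoil: the other two crossing relations require 3*(a1 - a0) = 0 (mod 29), which fails.)
  Total colorings = 29
Step 3: a2 = 21, total Fox 29-colorings = 29

21


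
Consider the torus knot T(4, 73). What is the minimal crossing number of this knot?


For a torus knot T(p, q) with gcd(p,q)=1,
the crossing number is min(p*(q-1), q*(p-1)).
p*(q-1) = 4*72 = 288
q*(p-1) = 73*3 = 219
min(288, 219) = 219

219


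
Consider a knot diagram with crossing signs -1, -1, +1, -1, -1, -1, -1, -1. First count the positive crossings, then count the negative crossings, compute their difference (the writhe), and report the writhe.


Step 1: Count positive crossings (+1).
Positive crossings: 1
Step 2: Count negative crossings (-1).
Negative crossings: 7
Step 3: Writhe = (positive) - (negative)
w = 1 - 7 = -6
Step 4: |w| = 6, and w is negative

-6


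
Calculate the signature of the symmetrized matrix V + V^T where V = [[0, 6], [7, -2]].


Step 1: V + V^T = [[0, 13], [13, -4]]
Step 2: trace = -4, det = -169
Step 3: Discriminant = (-4)^2 - 4*(-169) = 692
Step 4: Eigenvalues: 11.1529, -15.1529
Step 5: Signature = (# positive eigenvalues) - (# negative eigenvalues) = 0

0


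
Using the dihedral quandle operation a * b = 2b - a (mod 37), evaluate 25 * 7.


25 * 7 = 2*7 - 25 mod 37
= 14 - 25 mod 37
= -11 mod 37 = 26

26


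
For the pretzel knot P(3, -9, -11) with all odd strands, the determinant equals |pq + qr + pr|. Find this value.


Step 1: Compute pq + qr + pr.
pq = 3*(-9) = -27
qr = (-9)*(-11) = 99
pr = 3*(-11) = -33
pq + qr + pr = -27 + 99 + (-33) = 39
Step 2: Take absolute value.
det(P(3,-9,-11)) = |39| = 39

39


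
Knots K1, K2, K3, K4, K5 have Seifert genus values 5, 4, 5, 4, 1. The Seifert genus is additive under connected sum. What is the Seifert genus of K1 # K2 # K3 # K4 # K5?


The Seifert genus is additive under connected sum.
Seifert genus(K1 # K2 # K3 # K4 # K5) = (5) + (4) + (5) + (4) + (1)
= 19

19


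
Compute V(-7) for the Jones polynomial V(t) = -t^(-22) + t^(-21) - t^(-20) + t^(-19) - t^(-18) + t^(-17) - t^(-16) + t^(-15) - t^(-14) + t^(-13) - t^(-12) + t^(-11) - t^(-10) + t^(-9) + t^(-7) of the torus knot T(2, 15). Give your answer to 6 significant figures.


Substituting t = -7 into V(t) = -t^(-22) + t^(-21) - t^(-20) + t^(-19) - t^(-18) + t^(-17) - t^(-16) + t^(-15) - t^(-14) + t^(-13) - t^(-12) + t^(-11) - t^(-10) + t^(-9) + t^(-7):
  (-)t^(-22) = -2.55766e-19
  (+)t^(-21) = -1.79036e-18
  (-)t^(-20) = -1.25325e-17
  (+)t^(-19) = -8.77278e-17
  (-)t^(-18) = -6.14095e-16
  (+)t^(-17) = -4.29866e-15
  (-)t^(-16) = -3.00906e-14
  (+)t^(-15) = -2.10634e-13
  (-)t^(-14) = -1.47444e-12
  (+)t^(-13) = -1.03211e-11
  (-)t^(-12) = -7.22476e-11
  (+)t^(-11) = -5.05733e-10
  (-)t^(-10) = -3.54013e-09
  (+)t^(-9) = -2.47809e-08
  (+)t^(-7) = -1.21427e-06
Sum = (-2.55766e-19) + (-1.79036e-18) + (-1.25325e-17) + (-8.77278e-17) + (-6.14095e-16) + (-4.29866e-15) + (-3.00906e-14) + (-2.10634e-13) + (-1.47444e-12) + (-1.03211e-11) + (-7.22476e-11) + (-5.05733e-10) + (-3.54013e-09) + (-2.47809e-08) + (-1.21427e-06)
= -1.243176766e-06
Rounded to 6 significant figures: -1.24318e-06

-1.24318e-06


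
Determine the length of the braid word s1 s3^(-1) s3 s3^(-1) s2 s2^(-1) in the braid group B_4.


The word length counts the number of generators (including inverses).
Listing each generator: s1, s3^(-1), s3, s3^(-1), s2, s2^(-1)
There are 6 generators in this braid word.

6


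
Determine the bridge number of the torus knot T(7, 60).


The bridge number of T(p,q) is min(p,q).
min(7, 60) = 7

7


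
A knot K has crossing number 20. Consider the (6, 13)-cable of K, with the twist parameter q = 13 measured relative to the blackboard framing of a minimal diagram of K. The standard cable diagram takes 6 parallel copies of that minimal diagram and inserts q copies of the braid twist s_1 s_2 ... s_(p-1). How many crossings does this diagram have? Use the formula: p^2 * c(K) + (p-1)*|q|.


Step 1: Each of the c(K) crossings of the companion diagram becomes p*p = p^2 crossings among the p parallel strands, and each of the |q| twists s_1 s_2 ... s_(p-1) adds (p-1) crossings.
  Crossings = p^2 * c(K) + (p-1)*|q|
Step 2: = 6^2 * 20 + (6-1)*13
Step 3: = 36*20 + 5*13
Step 4: = 720 + 65 = 785

785


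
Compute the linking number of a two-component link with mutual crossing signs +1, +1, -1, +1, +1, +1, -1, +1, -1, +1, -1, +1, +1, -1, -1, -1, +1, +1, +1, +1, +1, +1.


Step 1: Count positive crossings: 15
Step 2: Count negative crossings: 7
Step 3: Sum of signs = 15 - 7 = 8
Step 4: Linking number = sum/2 = 8/2 = 4

4


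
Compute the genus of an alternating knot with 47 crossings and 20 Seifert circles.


For alternating knots, g = (c - s + 1)/2.
= (47 - 20 + 1)/2
= 28/2 = 14

14


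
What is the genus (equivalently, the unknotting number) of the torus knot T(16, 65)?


For a torus knot T(p,q), both the unknotting number and genus equal (p-1)(q-1)/2.
= (16-1)(65-1)/2
= 15*64/2
= 960/2 = 480

480


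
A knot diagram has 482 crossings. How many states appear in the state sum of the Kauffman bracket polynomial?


Each crossing contributes 2 choices (A-smoothing or B-smoothing).
Total states = 2^482 = 12486994201263968925526388919172665222994392570659884603436627838501486955279062480481224412253967884639307724485626491581791902717153141225160704

12486994201263968925526388919172665222994392570659884603436627838501486955279062480481224412253967884639307724485626491581791902717153141225160704


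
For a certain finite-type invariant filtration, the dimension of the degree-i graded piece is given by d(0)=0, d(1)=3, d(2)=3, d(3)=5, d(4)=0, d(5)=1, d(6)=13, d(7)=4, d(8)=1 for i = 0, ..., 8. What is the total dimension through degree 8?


Total dimension = d(0) + d(1) + ... + d(8)
= 0 + 3 + 3 + 5 + 0 + 1 + 13 + 4 + 1
= 30

30


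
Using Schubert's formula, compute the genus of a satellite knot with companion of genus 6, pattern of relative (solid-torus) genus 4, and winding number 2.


Schubert: g(satellite) = g_rel(pattern) + |winding| * g(companion),
where g_rel(pattern) is the genus of the pattern relative to the solid torus.
= 4 + 2 * 6
= 4 + 12 = 16

16


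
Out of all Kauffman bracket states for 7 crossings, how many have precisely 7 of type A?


We choose which 7 of 7 crossings get A-smoothings.
C(7, 7) = 7! / (7! * 0!)
= 1

1


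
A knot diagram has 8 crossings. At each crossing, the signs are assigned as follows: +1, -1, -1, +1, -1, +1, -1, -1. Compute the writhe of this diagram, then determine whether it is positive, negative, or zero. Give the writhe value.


Step 1: Count positive crossings (+1).
Positive crossings: 3
Step 2: Count negative crossings (-1).
Negative crossings: 5
Step 3: Writhe = (positive) - (negative)
w = 3 - 5 = -2
Step 4: |w| = 2, and w is negative

-2


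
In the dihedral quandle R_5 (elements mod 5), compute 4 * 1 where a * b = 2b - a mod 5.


4 * 1 = 2*1 - 4 mod 5
= 2 - 4 mod 5
= -2 mod 5 = 3

3


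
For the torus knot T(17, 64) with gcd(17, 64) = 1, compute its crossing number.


For a torus knot T(p, q) with gcd(p,q)=1,
the crossing number is min(p*(q-1), q*(p-1)).
p*(q-1) = 17*63 = 1071
q*(p-1) = 64*16 = 1024
min(1071, 1024) = 1024

1024


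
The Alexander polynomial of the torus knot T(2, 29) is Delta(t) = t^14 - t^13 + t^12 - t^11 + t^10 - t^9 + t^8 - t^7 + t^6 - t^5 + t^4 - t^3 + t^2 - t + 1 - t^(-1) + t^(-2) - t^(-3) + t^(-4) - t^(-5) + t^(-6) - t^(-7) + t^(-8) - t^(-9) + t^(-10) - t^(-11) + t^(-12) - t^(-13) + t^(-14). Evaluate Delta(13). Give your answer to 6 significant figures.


Substituting t = 13 into Delta(t) = t^14 - t^13 + t^12 - t^11 + t^10 - t^9 + t^8 - t^7 + t^6 - t^5 + t^4 - t^3 + t^2 - t + 1 - t^(-1) + t^(-2) - t^(-3) + t^(-4) - t^(-5) + t^(-6) - t^(-7) + t^(-8) - t^(-9) + t^(-10) - t^(-11) + t^(-12) - t^(-13) + t^(-14):
Term values: (3937376385699289) + (-302875106592253) + (23298085122481) + (-1792160394037) + (137858491849) + (-10604499373) + (815730721) + (-62748517) + (4826809) + (-371293) + (28561) + (-2197) + (169) + (-13) + (1) + (-0.0769231) + (0.00591716) + (-0.000455166) + (3.50128e-05) + (-2.69329e-06) + (2.07176e-07) + (-1.59366e-08) + (1.22589e-09) + (-9.42996e-11) + (7.25382e-12) + (-5.57986e-13) + (4.2922e-14) + (-3.30169e-15) + (2.53976e-16)
Sum = 3.656135215e+15
Rounded to 6 significant figures: 3.65614e+15

3.65614e+15


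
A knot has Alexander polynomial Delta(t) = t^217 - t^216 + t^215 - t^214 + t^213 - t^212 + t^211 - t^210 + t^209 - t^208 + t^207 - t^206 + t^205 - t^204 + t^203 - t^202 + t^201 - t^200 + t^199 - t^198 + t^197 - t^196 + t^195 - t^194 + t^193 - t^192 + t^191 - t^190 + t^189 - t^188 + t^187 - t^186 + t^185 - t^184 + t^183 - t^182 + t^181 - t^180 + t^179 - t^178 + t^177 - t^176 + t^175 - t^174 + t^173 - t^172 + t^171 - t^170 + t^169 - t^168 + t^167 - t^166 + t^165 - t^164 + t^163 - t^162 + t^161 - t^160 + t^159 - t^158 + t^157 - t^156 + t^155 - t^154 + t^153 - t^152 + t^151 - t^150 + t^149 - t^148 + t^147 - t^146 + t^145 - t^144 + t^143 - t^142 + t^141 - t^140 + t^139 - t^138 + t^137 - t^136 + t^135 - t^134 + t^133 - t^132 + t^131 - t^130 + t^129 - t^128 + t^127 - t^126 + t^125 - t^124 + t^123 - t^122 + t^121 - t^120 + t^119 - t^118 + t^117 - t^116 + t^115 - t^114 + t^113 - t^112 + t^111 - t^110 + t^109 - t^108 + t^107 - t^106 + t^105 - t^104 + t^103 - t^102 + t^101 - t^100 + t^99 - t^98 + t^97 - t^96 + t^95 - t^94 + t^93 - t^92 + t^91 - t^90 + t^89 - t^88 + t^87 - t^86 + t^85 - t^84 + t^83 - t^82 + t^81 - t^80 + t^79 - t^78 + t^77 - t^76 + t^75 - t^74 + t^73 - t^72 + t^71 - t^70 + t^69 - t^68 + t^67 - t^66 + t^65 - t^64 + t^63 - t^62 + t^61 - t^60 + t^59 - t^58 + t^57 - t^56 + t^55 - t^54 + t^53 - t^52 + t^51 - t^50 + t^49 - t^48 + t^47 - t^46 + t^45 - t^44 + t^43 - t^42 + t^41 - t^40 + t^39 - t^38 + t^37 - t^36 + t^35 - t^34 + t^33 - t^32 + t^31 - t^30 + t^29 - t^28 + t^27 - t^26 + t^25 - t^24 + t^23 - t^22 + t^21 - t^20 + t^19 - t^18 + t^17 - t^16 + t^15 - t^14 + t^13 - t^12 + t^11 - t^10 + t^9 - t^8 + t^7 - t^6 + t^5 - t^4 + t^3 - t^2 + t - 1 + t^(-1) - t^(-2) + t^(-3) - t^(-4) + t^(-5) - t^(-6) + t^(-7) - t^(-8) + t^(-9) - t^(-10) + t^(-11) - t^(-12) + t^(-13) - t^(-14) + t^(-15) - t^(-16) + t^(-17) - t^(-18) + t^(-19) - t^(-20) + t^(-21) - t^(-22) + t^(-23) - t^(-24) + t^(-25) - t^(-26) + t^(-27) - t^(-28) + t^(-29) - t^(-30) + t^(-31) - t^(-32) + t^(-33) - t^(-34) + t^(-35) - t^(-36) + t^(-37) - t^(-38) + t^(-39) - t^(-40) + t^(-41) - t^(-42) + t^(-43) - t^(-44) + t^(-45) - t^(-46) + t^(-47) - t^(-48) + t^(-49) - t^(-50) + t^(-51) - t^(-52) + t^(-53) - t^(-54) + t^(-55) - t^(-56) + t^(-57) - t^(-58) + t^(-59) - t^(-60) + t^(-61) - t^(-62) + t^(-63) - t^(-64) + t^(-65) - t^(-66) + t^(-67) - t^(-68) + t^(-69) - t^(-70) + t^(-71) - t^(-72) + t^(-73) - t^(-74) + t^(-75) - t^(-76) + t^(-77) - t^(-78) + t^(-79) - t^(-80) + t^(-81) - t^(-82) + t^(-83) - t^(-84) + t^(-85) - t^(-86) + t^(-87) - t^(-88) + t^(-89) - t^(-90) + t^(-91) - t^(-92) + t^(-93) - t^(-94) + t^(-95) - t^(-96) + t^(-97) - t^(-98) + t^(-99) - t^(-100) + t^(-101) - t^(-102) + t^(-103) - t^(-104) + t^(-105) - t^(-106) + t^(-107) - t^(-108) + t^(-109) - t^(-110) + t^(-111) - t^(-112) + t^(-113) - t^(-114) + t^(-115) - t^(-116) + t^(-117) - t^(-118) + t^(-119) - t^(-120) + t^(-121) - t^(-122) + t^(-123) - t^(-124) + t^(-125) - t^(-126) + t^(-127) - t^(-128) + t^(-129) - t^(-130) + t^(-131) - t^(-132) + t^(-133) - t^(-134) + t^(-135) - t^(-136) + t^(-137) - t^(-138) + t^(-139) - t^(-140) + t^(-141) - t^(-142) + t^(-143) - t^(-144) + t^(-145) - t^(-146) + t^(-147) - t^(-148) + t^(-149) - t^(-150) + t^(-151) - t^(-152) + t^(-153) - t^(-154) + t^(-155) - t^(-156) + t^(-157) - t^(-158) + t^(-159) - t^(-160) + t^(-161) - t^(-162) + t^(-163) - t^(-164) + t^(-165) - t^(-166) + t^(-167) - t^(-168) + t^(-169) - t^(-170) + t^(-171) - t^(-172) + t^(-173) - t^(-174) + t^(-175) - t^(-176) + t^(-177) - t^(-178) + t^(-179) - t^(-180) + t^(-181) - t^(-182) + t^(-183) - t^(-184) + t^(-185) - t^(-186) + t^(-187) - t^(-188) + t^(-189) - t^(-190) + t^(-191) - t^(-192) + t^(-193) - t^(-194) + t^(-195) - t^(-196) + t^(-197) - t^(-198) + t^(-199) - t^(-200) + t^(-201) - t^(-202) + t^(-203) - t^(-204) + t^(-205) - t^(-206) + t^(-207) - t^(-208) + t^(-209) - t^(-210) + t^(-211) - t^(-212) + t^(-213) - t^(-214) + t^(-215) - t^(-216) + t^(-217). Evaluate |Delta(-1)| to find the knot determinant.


Step 1: The polynomial has 435 terms with alternating signs, exponents from 217 down to -217.
Step 2: Substitute t = -1. The i-th term has coefficient (-1)^i and exponent (m-i),
  so its value is (-1)^i * (-1)^(m-i) = (-1)^m = -1 for every i.
Step 3: All 435 terms equal -1, so Delta(-1) = 435 * (-1) = -435
Step 4: |Delta(-1)| = 435

435
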